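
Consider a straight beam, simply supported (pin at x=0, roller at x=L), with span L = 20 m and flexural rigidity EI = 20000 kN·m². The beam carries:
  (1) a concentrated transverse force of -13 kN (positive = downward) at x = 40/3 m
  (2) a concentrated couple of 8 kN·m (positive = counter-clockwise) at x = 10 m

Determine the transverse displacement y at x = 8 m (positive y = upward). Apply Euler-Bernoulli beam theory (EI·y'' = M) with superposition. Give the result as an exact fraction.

y(8) = 21077/253125 m

Load 1 — point force P=-13 kN at a=40/3 m (b=L-a=20/3):
  y_1 = -Pbx(L²-b²-x²)/(6LEI)  [x≤a] = -(-13)·(20/3)·8·(20²-(20/3)²-8²)/(6·20·20000) = 4264/50625 m
Load 2 — applied couple M₀=8 kN·m at a=10 m (b=L-a=10):
  y_2 = (M₀x³/(6L)+C₁x)/EI  [x≤a] with C₁=M₀(3b²-L²)/(6L)=-20/3 = (8·8³/(6·20)+(-20/3)·8)/20000 = -3/3125 m
Superposition: y = Σ y_i = 21077/253125 m ≈ 0.083267 m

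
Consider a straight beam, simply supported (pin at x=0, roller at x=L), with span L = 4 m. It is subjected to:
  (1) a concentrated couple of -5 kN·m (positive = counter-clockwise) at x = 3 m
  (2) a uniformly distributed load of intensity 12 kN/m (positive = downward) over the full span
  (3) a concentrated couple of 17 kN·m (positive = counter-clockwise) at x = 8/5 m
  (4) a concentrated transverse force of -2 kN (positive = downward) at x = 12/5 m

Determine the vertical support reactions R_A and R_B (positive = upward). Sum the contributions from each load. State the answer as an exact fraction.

R_A = 131/5 kN, R_B = 99/5 kN

Load 1 — applied couple M₀=-5 kN·m at a=3 m (b=L-a=1):
  R_A = M₀/L = (-5)/4 = -5/4 kN
  R_B = -M₀/L = -(-5)/4 = 5/4 kN
Load 2 — uniform load w=12 kN/m over full span:
  R_A = wL/2 = 12·4/2 = 24 kN
  R_B = wL/2 = 12·4/2 = 24 kN
Load 3 — applied couple M₀=17 kN·m at a=8/5 m (b=L-a=12/5):
  R_A = M₀/L = 17/4 kN
  R_B = -M₀/L = -17/4 kN
Load 4 — point force P=-2 kN at a=12/5 m (b=L-a=8/5):
  R_A = Pb/L = (-2)·(8/5)/4 = -4/5 kN
  R_B = Pa/L = (-2)·(12/5)/4 = -6/5 kN
Superposition: R_A = 131/5 kN, R_B = 99/5 kN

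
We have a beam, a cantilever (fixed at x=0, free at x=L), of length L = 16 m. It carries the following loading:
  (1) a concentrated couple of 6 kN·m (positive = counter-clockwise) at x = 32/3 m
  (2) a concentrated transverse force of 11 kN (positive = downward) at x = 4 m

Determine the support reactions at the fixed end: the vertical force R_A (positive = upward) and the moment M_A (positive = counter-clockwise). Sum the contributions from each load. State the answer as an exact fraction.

Load 1 — applied couple M₀=6 kN·m at a=32/3 m (b=L-a=16/3):
  R_A = 0 kN
  M_A = -M₀ = -6 kN·m
Load 2 — point force P=11 kN at a=4 m (b=L-a=12):
  R_A = P = 11 kN
  M_A = Pa = 11·4 = 44 kN·m
Superposition: R_A = 11 kN, M_A = 38 kN·m

R_A = 11 kN, M_A = 38 kN·m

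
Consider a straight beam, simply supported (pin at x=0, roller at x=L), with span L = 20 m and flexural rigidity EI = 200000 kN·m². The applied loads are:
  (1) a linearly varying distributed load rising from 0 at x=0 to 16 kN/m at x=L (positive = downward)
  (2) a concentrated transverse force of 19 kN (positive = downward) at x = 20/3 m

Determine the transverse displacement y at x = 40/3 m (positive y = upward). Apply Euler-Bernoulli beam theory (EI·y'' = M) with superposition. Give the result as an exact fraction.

Load 1 — triangular load w₀=16 kN/m (0→w₀ over full span):
  y_1 = -w₀x(7L⁴-10L²x²+3x⁴)/(360LEI) = -16·(40/3)·(7·20⁴-10·20²·(40/3)²+3·(40/3)⁴)/(360·20·200000) = -272/3645 m
Load 2 — point force P=19 kN at a=20/3 m (b=L-a=40/3):
  y_2 = -Pa(L-x)(2Lx-a²-x²)/(6LEI)  [x>a] = -19·(20/3)·(20-(40/3))·(2·20·(40/3)-(20/3)²-(40/3)²)/(6·20·200000) = -133/12150 m
Superposition: y = Σ y_i = -3119/36450 m ≈ -0.085569 m

y(40/3) = -3119/36450 m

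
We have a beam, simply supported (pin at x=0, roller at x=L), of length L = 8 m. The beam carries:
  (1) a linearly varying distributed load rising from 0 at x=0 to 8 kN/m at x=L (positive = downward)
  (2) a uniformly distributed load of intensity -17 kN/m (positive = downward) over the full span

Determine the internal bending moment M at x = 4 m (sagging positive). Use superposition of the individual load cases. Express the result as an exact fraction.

Load 1 — triangular load w₀=8 kN/m (0→w₀ over full span):
  M_1 = w₀Lx/6 - w₀x³/(6L) = 8·8·4/6 - 8·4³/(6·8) = 32 kN·m
Load 2 — uniform load w=-17 kN/m over full span:
  M_2 = wx(L-x)/2 = (-17)·4·(8-4)/2 = -136 kN·m
Superposition: M = Σ M_i = -104 kN·m ≈ -104.000000 kN·m

M(4) = -104 kN·m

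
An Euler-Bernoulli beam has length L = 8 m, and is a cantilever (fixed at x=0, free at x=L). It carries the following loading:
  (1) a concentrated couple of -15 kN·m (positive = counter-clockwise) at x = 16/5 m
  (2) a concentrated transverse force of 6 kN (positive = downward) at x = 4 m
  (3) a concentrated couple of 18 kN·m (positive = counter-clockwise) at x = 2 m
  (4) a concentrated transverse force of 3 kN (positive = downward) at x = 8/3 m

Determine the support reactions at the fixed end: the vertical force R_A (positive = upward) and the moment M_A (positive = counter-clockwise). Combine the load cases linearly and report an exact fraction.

R_A = 9 kN, M_A = 29 kN·m

Load 1 — applied couple M₀=-15 kN·m at a=16/5 m (b=L-a=24/5):
  R_A = 0 kN
  M_A = -M₀ = -(-15) = 15 kN·m
Load 2 — point force P=6 kN at a=4 m (b=L-a=4):
  R_A = P = 6 kN
  M_A = Pa = 6·4 = 24 kN·m
Load 3 — applied couple M₀=18 kN·m at a=2 m (b=L-a=6):
  R_A = 0 kN
  M_A = -M₀ = -18 kN·m
Load 4 — point force P=3 kN at a=8/3 m (b=L-a=16/3):
  R_A = P = 3 kN
  M_A = Pa = 3·(8/3) = 8 kN·m
Superposition: R_A = 9 kN, M_A = 29 kN·m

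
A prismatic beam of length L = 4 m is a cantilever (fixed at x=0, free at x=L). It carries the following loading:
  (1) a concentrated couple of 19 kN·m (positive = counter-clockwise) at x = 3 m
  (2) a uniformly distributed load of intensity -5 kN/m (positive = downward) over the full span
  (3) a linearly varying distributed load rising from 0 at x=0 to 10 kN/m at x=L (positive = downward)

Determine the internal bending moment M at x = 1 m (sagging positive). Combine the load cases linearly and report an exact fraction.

Load 1 — applied couple M₀=19 kN·m at a=3 m (b=L-a=1):
  M_1 = M₀  [x≤a] = 19 = 19 kN·m
Load 2 — uniform load w=-5 kN/m over full span:
  M_2 = -w(L-x)²/2 = -(-5)·(4-1)²/2 = 45/2 kN·m
Load 3 — triangular load w₀=10 kN/m (0→w₀ over full span):
  M_3 = w₀Lx/2 - w₀L²/3 - w₀x³/(6L) = 10·4·1/2 - 10·4²/3 - 10·1³/(6·4) = -135/4 kN·m
Superposition: M = Σ M_i = 31/4 kN·m ≈ 7.750000 kN·m

M(1) = 31/4 kN·m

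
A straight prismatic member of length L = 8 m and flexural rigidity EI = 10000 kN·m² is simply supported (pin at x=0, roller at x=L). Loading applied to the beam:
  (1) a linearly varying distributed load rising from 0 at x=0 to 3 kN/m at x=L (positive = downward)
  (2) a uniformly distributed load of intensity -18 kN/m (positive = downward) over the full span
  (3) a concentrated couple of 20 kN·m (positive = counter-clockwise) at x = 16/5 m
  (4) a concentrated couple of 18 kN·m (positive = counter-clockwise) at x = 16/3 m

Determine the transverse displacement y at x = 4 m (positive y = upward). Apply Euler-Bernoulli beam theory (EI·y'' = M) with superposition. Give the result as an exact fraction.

Load 1 — triangular load w₀=3 kN/m (0→w₀ over full span):
  y_1 = -w₀x(7L⁴-10L²x²+3x⁴)/(360LEI) = -3·4·(7·8⁴-10·8²·4²+3·4⁴)/(360·8·10000) = -1/125 m
Load 2 — uniform load w=-18 kN/m over full span:
  y_2 = -wx(L³-2Lx²+x³)/(24EI) = -(-18)·4·(8³-2·8·4²+4³)/(24·10000) = 12/125 m
Load 3 — applied couple M₀=20 kN·m at a=16/5 m (b=L-a=24/5):
  y_3 = (M₀x³/(6L)-M₀(x-a)²/2+C₁x)/EI  [x>a] with C₁=M₀(3b²-L²)/(6L)=32/15 = (20·4³/(6·8)-20·(4-(16/5))²/2+(32/15)·4)/10000 = 9/3125 m
Load 4 — applied couple M₀=18 kN·m at a=16/3 m (b=L-a=8/3):
  y_4 = (M₀x³/(6L)+C₁x)/EI  [x≤a] with C₁=M₀(3b²-L²)/(6L)=-16 = (18·4³/(6·8)+(-16)·4)/10000 = -1/250 m
Superposition: y = Σ y_i = 543/6250 m ≈ 0.086880 m

y(4) = 543/6250 m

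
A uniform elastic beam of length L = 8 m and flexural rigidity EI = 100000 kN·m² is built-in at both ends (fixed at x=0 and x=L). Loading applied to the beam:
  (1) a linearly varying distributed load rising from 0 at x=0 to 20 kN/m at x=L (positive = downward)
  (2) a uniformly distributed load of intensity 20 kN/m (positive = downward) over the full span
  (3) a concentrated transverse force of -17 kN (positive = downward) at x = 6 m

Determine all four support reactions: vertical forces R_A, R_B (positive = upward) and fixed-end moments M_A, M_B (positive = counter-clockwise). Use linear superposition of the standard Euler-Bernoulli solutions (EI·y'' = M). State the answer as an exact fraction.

R_A = 3243/32 kN, M_A = 3431/24 kN·m, R_B = 3893/32 kN, M_B = -3637/24 kN·m

Load 1 — triangular load w₀=20 kN/m (0→w₀ over full span):
  R_A = 3w₀L/20 = 3·20·8/20 = 24 kN
  M_A = w₀L²/30 = 20·8²/30 = 128/3 kN·m
  R_B = 7w₀L/20 = 7·20·8/20 = 56 kN
  M_B = -w₀L²/20 = -20·8²/20 = -64 kN·m
Load 2 — uniform load w=20 kN/m over full span:
  R_A = wL/2 = 20·8/2 = 80 kN
  M_A = wL²/12 = 20·8²/12 = 320/3 kN·m
  R_B = wL/2 = 20·8/2 = 80 kN
  M_B = -wL²/12 = -20·8²/12 = -320/3 kN·m
Load 3 — point force P=-17 kN at a=6 m (b=L-a=2):
  R_A = Pb²(3a+b)/L³ = (-17)·2²·(3·6+2)/8³ = -85/32 kN
  M_A = Pab²/L² = (-17)·6·2²/8² = -51/8 kN·m
  R_B = Pa²(a+3b)/L³ = (-17)·6²·(6+3·2)/8³ = -459/32 kN
  M_B = -Pa²b/L² = -(-17)·6²·2/8² = 153/8 kN·m
Superposition: R_A = 3243/32 kN, M_A = 3431/24 kN·m, R_B = 3893/32 kN, M_B = -3637/24 kN·m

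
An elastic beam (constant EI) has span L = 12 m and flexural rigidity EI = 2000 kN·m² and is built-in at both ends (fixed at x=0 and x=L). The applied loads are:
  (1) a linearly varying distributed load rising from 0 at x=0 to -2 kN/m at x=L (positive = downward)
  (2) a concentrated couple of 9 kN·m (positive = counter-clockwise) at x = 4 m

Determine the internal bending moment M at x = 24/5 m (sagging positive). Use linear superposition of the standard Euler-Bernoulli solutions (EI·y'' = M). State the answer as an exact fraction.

M(24/5) = -1101/125 kN·m

Load 1 — triangular load w₀=-2 kN/m (0→w₀ over full span):
  M_1 = 3w₀Lx/20 - w₀L²/30 - w₀x³/(6L) = 3·(-2)·12·(24/5)/20 - (-2)·12²/30 - (-2)·(24/5)³/(6·12) = -576/125 kN·m
Load 2 — applied couple M₀=9 kN·m at a=4 m (b=L-a=8):
  M_2 = R_Ax - M_A - M₀  [x>a] with R_A=1, M_A=0 = 1·(24/5) - 0 - 9 = -21/5 kN·m
Superposition: M = Σ M_i = -1101/125 kN·m ≈ -8.808000 kN·m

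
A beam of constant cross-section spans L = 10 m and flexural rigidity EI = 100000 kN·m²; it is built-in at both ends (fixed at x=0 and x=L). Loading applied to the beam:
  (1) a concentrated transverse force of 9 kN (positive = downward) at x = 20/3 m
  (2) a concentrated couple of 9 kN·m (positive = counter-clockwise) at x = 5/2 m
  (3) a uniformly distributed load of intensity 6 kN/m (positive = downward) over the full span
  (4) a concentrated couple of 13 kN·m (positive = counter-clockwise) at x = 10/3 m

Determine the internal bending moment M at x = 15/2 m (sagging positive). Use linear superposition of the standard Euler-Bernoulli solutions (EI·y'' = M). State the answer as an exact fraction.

Load 1 — point force P=9 kN at a=20/3 m (b=L-a=10/3):
  M_1 = Pa²(a+3b)(L-x)/L³ - Pa²b/L²  [x>a] = 9·(20/3)²·((20/3)+3·(10/3))·(10-(15/2))/10³ - 9·(20/3)²·(10/3)/10² = 10/3 kN·m
Load 2 — applied couple M₀=9 kN·m at a=5/2 m (b=L-a=15/2):
  M_2 = R_Ax - M_A - M₀  [x>a] with R_A=81/80, M_A=-27/16 = (81/80)·(15/2) - (-27/16) - 9 = 9/32 kN·m
Load 3 — uniform load w=6 kN/m over full span:
  M_3 = wLx/2 - wL²/12 - wx²/2 = 6·10·(15/2)/2 - 6·10²/12 - 6·(15/2)²/2 = 25/4 kN·m
Load 4 — applied couple M₀=13 kN·m at a=10/3 m (b=L-a=20/3):
  M_4 = R_Ax - M_A - M₀  [x>a] with R_A=26/15, M_A=0 = (26/15)·(15/2) - 0 - 13 = 0 kN·m
Superposition: M = Σ M_i = 947/96 kN·m ≈ 9.864583 kN·m

M(15/2) = 947/96 kN·m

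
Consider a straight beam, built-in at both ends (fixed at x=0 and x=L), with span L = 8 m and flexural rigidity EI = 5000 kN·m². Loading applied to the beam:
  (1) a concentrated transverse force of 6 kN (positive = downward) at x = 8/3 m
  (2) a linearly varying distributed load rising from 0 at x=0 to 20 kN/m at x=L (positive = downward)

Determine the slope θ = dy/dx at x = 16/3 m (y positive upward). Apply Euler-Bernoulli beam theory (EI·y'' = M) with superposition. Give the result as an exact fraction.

θ(16/3) = 1016/151875 rad

Load 1 — point force P=6 kN at a=8/3 m (b=L-a=16/3):
  θ_1 = Pa²(L-x)(2bL-(3b+a)(L-x))/(2L³EI)  [x>a] = 6·(8/3)²·(8-(16/3))·(2·(16/3)·8-(3·(16/3)+(8/3))·(8-(16/3)))/(2·8³·5000) = 8/10125 rad
Load 2 — triangular load w₀=20 kN/m (0→w₀ over full span):
  θ_2 = -w₀(2x(L-x)(L-2x)(x+2L)+x²(L-x)²)/(120LEI) = -20·(2·(16/3)·(8-(16/3))·(8-2·(16/3))·((16/3)+2·8)+(16/3)²·(8-(16/3))²)/(120·8·5000) = 896/151875 rad
Superposition: θ = Σ θ_i = 1016/151875 rad ≈ 0.006690 rad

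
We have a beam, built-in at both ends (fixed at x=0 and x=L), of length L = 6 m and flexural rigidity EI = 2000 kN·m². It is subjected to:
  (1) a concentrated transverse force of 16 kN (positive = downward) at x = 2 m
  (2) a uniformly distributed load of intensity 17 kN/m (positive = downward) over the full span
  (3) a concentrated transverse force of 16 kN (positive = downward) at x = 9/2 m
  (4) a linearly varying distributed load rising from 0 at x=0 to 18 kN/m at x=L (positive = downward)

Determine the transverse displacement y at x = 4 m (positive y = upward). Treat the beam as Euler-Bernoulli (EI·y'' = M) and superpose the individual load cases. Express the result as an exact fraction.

Load 1 — point force P=16 kN at a=2 m (b=L-a=4):
  y_1 = -Pa²(L-x)²(3bL-(3b+a)(L-x))/(6L³EI)  [x>a] = -16·2²·(6-4)²·(3·4·6-(3·4+2)·(6-4))/(6·6³·2000) = -44/10125 m
Load 2 — uniform load w=17 kN/m over full span:
  y_2 = -wx²(L-x)²/(24EI) = -17·4²·(6-4)²/(24·2000) = -17/750 m
Load 3 — point force P=16 kN at a=9/2 m (b=L-a=3/2):
  y_3 = -Pb²x²(3aL-(3a+b)x)/(6L³EI)  [x≤a] = -16·(3/2)²·4²·(3·(9/2)·6-(3·(9/2)+(3/2))·4)/(6·6³·2000) = -7/1500 m
Load 4 — triangular load w₀=18 kN/m (0→w₀ over full span):
  y_4 = -w₀x²(L-x)²(x+2L)/(120LEI) = -18·4²·(6-4)²·(4+2·6)/(120·6·2000) = -8/625 m
Superposition: y = Σ y_i = -9007/202500 m ≈ -0.044479 m

y(4) = -9007/202500 m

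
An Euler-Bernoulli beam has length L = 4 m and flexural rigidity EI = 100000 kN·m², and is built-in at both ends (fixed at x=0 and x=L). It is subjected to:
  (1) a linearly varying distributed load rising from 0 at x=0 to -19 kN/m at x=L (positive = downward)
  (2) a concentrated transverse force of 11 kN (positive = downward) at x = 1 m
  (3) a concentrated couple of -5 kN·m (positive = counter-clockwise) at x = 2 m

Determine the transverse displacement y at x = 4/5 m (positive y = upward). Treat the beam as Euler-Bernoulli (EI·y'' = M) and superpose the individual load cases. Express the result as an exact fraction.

y(4/5) = 125141/9375000000 m

Load 1 — triangular load w₀=-19 kN/m (0→w₀ over full span):
  y_1 = -w₀x²(L-x)²(x+2L)/(120LEI) = -(-19)·(4/5)²·(4-(4/5))²·((4/5)+2·4)/(120·4·100000) = 3344/146484375 m
Load 2 — point force P=11 kN at a=1 m (b=L-a=3):
  y_2 = -Pb²x²(3aL-(3a+b)x)/(6L³EI)  [x≤a] = -11·3²·(4/5)²·(3·1·4-(3·1+3)·(4/5))/(6·4³·100000) = -297/25000000 m
Load 3 — applied couple M₀=-5 kN·m at a=2 m (b=L-a=2):
  y_3 = (R_Ax³/6 - M_Ax²/2)/EI  [x≤a] with R_A=-15/8, M_A=-5/4 = ((-15/8)·(4/5)³/6 - (-5/4)·(4/5)²/2)/100000 = 3/1250000 m
Superposition: y = Σ y_i = 125141/9375000000 m ≈ 0.000013 m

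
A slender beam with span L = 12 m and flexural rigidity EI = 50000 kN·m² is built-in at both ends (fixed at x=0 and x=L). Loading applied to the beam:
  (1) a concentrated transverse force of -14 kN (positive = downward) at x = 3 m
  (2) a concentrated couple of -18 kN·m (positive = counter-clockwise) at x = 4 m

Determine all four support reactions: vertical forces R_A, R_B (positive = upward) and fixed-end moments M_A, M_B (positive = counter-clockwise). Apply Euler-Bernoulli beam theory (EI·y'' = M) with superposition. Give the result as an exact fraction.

Load 1 — point force P=-14 kN at a=3 m (b=L-a=9):
  R_A = Pb²(3a+b)/L³ = (-14)·9²·(3·3+9)/12³ = -189/16 kN
  M_A = Pab²/L² = (-14)·3·9²/12² = -189/8 kN·m
  R_B = Pa²(a+3b)/L³ = (-14)·3²·(3+3·9)/12³ = -35/16 kN
  M_B = -Pa²b/L² = -(-14)·3²·9/12² = 63/8 kN·m
Load 2 — applied couple M₀=-18 kN·m at a=4 m (b=L-a=8):
  R_A = 6M₀ab/L³ = 6·(-18)·4·8/12³ = -2 kN
  M_A = M₀b(2a-b)/L² = (-18)·8·(2·4-8)/12² = 0 kN·m
  R_B = -6M₀ab/L³ = -6·(-18)·4·8/12³ = 2 kN
  M_B = M₀a(2b-a)/L² = (-18)·4·(2·8-4)/12² = -6 kN·m
Superposition: R_A = -221/16 kN, M_A = -189/8 kN·m, R_B = -3/16 kN, M_B = 15/8 kN·m

R_A = -221/16 kN, M_A = -189/8 kN·m, R_B = -3/16 kN, M_B = 15/8 kN·m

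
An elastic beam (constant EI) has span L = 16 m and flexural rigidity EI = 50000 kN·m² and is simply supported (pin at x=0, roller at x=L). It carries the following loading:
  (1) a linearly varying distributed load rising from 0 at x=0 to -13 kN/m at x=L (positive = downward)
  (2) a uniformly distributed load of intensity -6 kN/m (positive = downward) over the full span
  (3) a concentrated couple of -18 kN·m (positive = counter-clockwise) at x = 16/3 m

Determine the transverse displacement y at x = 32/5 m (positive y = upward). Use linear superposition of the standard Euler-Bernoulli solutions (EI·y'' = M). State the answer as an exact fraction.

Load 1 — triangular load w₀=-13 kN/m (0→w₀ over full span):
  y_1 = -w₀x(7L⁴-10L²x²+3x⁴)/(360LEI) = -(-13)·(32/5)·(7·16⁴-10·16²·(32/5)²+3·(32/5)⁴)/(360·16·50000) = 15188992/146484375 m
Load 2 — uniform load w=-6 kN/m over full span:
  y_2 = -wx(L³-2Lx²+x³)/(24EI) = -(-6)·(32/5)·(16³-2·16·(32/5)²+(32/5)³)/(24·50000) = 190464/1953125 m
Load 3 — applied couple M₀=-18 kN·m at a=16/3 m (b=L-a=32/3):
  y_3 = (M₀x³/(6L)-M₀(x-a)²/2+C₁x)/EI  [x>a] with C₁=M₀(3b²-L²)/(6L)=-16 = ((-18)·(32/5)³/(6·16)-(-18)·((32/5)-(16/3))²/2+(-16)·(32/5))/50000 = -1104/390625 m
Superposition: y = Σ y_i = 29059792/146484375 m ≈ 0.198382 m

y(32/5) = 29059792/146484375 m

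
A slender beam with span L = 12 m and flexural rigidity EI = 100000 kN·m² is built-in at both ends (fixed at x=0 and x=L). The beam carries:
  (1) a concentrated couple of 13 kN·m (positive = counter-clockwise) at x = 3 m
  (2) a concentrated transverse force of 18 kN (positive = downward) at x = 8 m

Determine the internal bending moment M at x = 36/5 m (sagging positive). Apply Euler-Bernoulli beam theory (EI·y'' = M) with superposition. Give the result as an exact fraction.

M(36/5) = 253/16 kN·m

Load 1 — applied couple M₀=13 kN·m at a=3 m (b=L-a=9):
  M_1 = R_Ax - M_A - M₀  [x>a] with R_A=39/32, M_A=-39/16 = (39/32)·(36/5) - (-39/16) - 13 = -143/80 kN·m
Load 2 — point force P=18 kN at a=8 m (b=L-a=4):
  M_2 = Pb²(3a+b)x/L³ - Pab²/L²  [x≤a] = 18·4²·(3·8+4)·(36/5)/12³ - 18·8·4²/12² = 88/5 kN·m
Superposition: M = Σ M_i = 253/16 kN·m ≈ 15.812500 kN·m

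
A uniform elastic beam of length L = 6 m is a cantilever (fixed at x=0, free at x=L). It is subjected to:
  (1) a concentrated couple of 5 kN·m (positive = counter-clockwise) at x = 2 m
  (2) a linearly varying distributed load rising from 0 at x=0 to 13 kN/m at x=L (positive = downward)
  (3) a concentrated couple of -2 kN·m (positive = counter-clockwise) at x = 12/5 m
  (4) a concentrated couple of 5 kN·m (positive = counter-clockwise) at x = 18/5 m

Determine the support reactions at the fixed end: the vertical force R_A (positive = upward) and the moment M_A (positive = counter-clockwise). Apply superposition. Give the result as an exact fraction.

R_A = 39 kN, M_A = 148 kN·m

Load 1 — applied couple M₀=5 kN·m at a=2 m (b=L-a=4):
  R_A = 0 kN
  M_A = -M₀ = -5 kN·m
Load 2 — triangular load w₀=13 kN/m (0→w₀ over full span):
  R_A = w₀L/2 = 13·6/2 = 39 kN
  M_A = w₀L²/3 = 13·6²/3 = 156 kN·m
Load 3 — applied couple M₀=-2 kN·m at a=12/5 m (b=L-a=18/5):
  R_A = 0 kN
  M_A = -M₀ = -(-2) = 2 kN·m
Load 4 — applied couple M₀=5 kN·m at a=18/5 m (b=L-a=12/5):
  R_A = 0 kN
  M_A = -M₀ = -5 kN·m
Superposition: R_A = 39 kN, M_A = 148 kN·m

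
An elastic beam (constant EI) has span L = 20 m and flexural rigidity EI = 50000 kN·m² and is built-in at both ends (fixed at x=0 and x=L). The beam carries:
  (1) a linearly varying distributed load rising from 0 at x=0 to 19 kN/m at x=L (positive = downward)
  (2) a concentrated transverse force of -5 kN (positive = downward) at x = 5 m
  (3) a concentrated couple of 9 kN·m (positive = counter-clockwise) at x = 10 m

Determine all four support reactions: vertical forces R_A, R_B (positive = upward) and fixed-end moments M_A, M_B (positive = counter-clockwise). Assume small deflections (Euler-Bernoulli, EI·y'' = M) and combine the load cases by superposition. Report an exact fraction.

Load 1 — triangular load w₀=19 kN/m (0→w₀ over full span):
  R_A = 3w₀L/20 = 3·19·20/20 = 57 kN
  M_A = w₀L²/30 = 19·20²/30 = 760/3 kN·m
  R_B = 7w₀L/20 = 7·19·20/20 = 133 kN
  M_B = -w₀L²/20 = -19·20²/20 = -380 kN·m
Load 2 — point force P=-5 kN at a=5 m (b=L-a=15):
  R_A = Pb²(3a+b)/L³ = (-5)·15²·(3·5+15)/20³ = -135/32 kN
  M_A = Pab²/L² = (-5)·5·15²/20² = -225/16 kN·m
  R_B = Pa²(a+3b)/L³ = (-5)·5²·(5+3·15)/20³ = -25/32 kN
  M_B = -Pa²b/L² = -(-5)·5²·15/20² = 75/16 kN·m
Load 3 — applied couple M₀=9 kN·m at a=10 m (b=L-a=10):
  R_A = 6M₀ab/L³ = 6·9·10·10/20³ = 27/40 kN
  M_A = M₀b(2a-b)/L² = 9·10·(2·10-10)/20² = 9/4 kN·m
  R_B = -6M₀ab/L³ = -6·9·10·10/20³ = -27/40 kN
  M_B = M₀a(2b-a)/L² = 9·10·(2·10-10)/20² = 9/4 kN·m
Superposition: R_A = 8553/160 kN, M_A = 11593/48 kN·m, R_B = 21047/160 kN, M_B = -5969/16 kN·m

R_A = 8553/160 kN, M_A = 11593/48 kN·m, R_B = 21047/160 kN, M_B = -5969/16 kN·m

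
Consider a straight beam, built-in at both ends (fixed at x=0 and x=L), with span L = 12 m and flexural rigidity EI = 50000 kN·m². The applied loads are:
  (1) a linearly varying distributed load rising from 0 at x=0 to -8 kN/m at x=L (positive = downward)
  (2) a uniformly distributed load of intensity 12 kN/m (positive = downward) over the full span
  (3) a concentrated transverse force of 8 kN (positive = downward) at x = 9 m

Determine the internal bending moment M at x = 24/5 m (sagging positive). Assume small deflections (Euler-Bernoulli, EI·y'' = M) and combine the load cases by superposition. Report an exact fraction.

M(24/5) = 11607/250 kN·m

Load 1 — triangular load w₀=-8 kN/m (0→w₀ over full span):
  M_1 = 3w₀Lx/20 - w₀L²/30 - w₀x³/(6L) = 3·(-8)·12·(24/5)/20 - (-8)·12²/30 - (-8)·(24/5)³/(6·12) = -2304/125 kN·m
Load 2 — uniform load w=12 kN/m over full span:
  M_2 = wLx/2 - wL²/12 - wx²/2 = 12·12·(24/5)/2 - 12·12²/12 - 12·(24/5)²/2 = 1584/25 kN·m
Load 3 — point force P=8 kN at a=9 m (b=L-a=3):
  M_3 = Pb²(3a+b)x/L³ - Pab²/L²  [x≤a] = 8·3²·(3·9+3)·(24/5)/12³ - 8·9·3²/12² = 3/2 kN·m
Superposition: M = Σ M_i = 11607/250 kN·m ≈ 46.428000 kN·m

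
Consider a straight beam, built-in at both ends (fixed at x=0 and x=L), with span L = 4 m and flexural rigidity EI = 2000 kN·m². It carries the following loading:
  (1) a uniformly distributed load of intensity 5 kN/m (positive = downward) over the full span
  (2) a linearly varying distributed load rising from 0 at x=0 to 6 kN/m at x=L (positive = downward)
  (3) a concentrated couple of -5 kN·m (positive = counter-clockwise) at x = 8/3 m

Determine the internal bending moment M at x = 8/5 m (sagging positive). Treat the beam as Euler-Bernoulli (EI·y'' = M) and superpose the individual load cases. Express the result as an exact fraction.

M(8/5) = 1301/375 kN·m

Load 1 — uniform load w=5 kN/m over full span:
  M_1 = wLx/2 - wL²/12 - wx²/2 = 5·4·(8/5)/2 - 5·4²/12 - 5·(8/5)²/2 = 44/15 kN·m
Load 2 — triangular load w₀=6 kN/m (0→w₀ over full span):
  M_2 = 3w₀Lx/20 - w₀L²/30 - w₀x³/(6L) = 3·6·4·(8/5)/20 - 6·4²/30 - 6·(8/5)³/(6·4) = 192/125 kN·m
Load 3 — applied couple M₀=-5 kN·m at a=8/3 m (b=L-a=4/3):
  M_3 = R_Ax - M_A  [x≤a] with R_A=-5/3, M_A=-5/3 = (-5/3)·(8/5) - (-5/3) = -1 kN·m
Superposition: M = Σ M_i = 1301/375 kN·m ≈ 3.469333 kN·m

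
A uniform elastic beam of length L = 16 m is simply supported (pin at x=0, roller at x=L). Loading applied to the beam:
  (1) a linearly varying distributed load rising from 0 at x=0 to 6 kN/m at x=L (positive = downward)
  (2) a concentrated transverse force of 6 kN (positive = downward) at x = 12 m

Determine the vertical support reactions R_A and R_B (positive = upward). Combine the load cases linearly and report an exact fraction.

Load 1 — triangular load w₀=6 kN/m (0→w₀ over full span):
  R_A = w₀L/6 = 6·16/6 = 16 kN
  R_B = w₀L/3 = 6·16/3 = 32 kN
Load 2 — point force P=6 kN at a=12 m (b=L-a=4):
  R_A = Pb/L = 6·4/16 = 3/2 kN
  R_B = Pa/L = 6·12/16 = 9/2 kN
Superposition: R_A = 35/2 kN, R_B = 73/2 kN

R_A = 35/2 kN, R_B = 73/2 kN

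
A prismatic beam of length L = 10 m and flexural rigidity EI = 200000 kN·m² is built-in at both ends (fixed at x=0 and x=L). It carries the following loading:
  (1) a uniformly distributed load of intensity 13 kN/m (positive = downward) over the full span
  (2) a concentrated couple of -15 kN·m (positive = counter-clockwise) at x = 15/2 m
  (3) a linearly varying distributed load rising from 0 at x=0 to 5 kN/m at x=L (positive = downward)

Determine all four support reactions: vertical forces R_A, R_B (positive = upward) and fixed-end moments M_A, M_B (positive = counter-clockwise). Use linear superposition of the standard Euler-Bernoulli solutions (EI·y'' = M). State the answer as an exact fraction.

R_A = 1133/16 kN, M_A = 1925/16 kN·m, R_B = 1347/16 kN, M_B = -6265/48 kN·m

Load 1 — uniform load w=13 kN/m over full span:
  R_A = wL/2 = 13·10/2 = 65 kN
  M_A = wL²/12 = 13·10²/12 = 325/3 kN·m
  R_B = wL/2 = 13·10/2 = 65 kN
  M_B = -wL²/12 = -13·10²/12 = -325/3 kN·m
Load 2 — applied couple M₀=-15 kN·m at a=15/2 m (b=L-a=5/2):
  R_A = 6M₀ab/L³ = 6·(-15)·(15/2)·(5/2)/10³ = -27/16 kN
  M_A = M₀b(2a-b)/L² = (-15)·(5/2)·(2·(15/2)-(5/2))/10² = -75/16 kN·m
  R_B = -6M₀ab/L³ = -6·(-15)·(15/2)·(5/2)/10³ = 27/16 kN
  M_B = M₀a(2b-a)/L² = (-15)·(15/2)·(2·(5/2)-(15/2))/10² = 45/16 kN·m
Load 3 — triangular load w₀=5 kN/m (0→w₀ over full span):
  R_A = 3w₀L/20 = 3·5·10/20 = 15/2 kN
  M_A = w₀L²/30 = 5·10²/30 = 50/3 kN·m
  R_B = 7w₀L/20 = 7·5·10/20 = 35/2 kN
  M_B = -w₀L²/20 = -5·10²/20 = -25 kN·m
Superposition: R_A = 1133/16 kN, M_A = 1925/16 kN·m, R_B = 1347/16 kN, M_B = -6265/48 kN·m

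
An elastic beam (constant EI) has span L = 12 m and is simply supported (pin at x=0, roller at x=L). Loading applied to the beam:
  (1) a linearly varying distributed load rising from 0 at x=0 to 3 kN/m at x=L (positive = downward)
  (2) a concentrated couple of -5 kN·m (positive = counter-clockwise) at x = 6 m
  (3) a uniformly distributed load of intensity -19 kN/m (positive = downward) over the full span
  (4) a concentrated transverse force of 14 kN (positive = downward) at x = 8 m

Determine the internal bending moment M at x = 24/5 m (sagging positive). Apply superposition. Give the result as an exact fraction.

Load 1 — triangular load w₀=3 kN/m (0→w₀ over full span):
  M_1 = w₀Lx/6 - w₀x³/(6L) = 3·12·(24/5)/6 - 3·(24/5)³/(6·12) = 3024/125 kN·m
Load 2 — applied couple M₀=-5 kN·m at a=6 m (b=L-a=6):
  M_2 = M₀x/L  [x≤a] = (-5)·(24/5)/12 = -2 kN·m
Load 3 — uniform load w=-19 kN/m over full span:
  M_3 = wx(L-x)/2 = (-19)·(24/5)·(12-(24/5))/2 = -8208/25 kN·m
Load 4 — point force P=14 kN at a=8 m (b=L-a=4):
  M_4 = Pbx/L  [x≤a] = 14·4·(24/5)/12 = 112/5 kN·m
Superposition: M = Σ M_i = -35466/125 kN·m ≈ -283.728000 kN·m

M(24/5) = -35466/125 kN·m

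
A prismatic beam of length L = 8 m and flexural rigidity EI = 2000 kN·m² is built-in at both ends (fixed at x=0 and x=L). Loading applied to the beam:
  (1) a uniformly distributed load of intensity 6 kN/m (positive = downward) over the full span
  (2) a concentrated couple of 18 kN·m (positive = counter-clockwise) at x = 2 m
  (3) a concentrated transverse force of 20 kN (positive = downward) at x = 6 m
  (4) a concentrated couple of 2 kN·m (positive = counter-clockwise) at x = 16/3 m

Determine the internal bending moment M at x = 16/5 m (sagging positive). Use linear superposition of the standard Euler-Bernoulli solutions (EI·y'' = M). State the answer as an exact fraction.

M(16/5) = 2091/200 kN·m

Load 1 — uniform load w=6 kN/m over full span:
  M_1 = wLx/2 - wL²/12 - wx²/2 = 6·8·(16/5)/2 - 6·8²/12 - 6·(16/5)²/2 = 352/25 kN·m
Load 2 — applied couple M₀=18 kN·m at a=2 m (b=L-a=6):
  M_2 = R_Ax - M_A - M₀  [x>a] with R_A=81/32, M_A=-27/8 = (81/32)·(16/5) - (-27/8) - 18 = -261/40 kN·m
Load 3 — point force P=20 kN at a=6 m (b=L-a=2):
  M_3 = Pb²(3a+b)x/L³ - Pab²/L²  [x≤a] = 20·2²·(3·6+2)·(16/5)/8³ - 20·6·2²/8² = 5/2 kN·m
Load 4 — applied couple M₀=2 kN·m at a=16/3 m (b=L-a=8/3):
  M_4 = R_Ax - M_A  [x≤a] with R_A=1/3, M_A=2/3 = (1/3)·(16/5) - (2/3) = 2/5 kN·m
Superposition: M = Σ M_i = 2091/200 kN·m ≈ 10.455000 kN·m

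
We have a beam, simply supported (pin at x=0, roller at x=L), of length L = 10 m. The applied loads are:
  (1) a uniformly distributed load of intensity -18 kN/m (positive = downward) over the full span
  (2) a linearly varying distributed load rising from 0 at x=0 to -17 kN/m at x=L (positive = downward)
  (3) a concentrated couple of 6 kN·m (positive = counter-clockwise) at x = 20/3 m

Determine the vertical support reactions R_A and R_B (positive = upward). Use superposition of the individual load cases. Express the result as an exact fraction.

Load 1 — uniform load w=-18 kN/m over full span:
  R_A = wL/2 = (-18)·10/2 = -90 kN
  R_B = wL/2 = (-18)·10/2 = -90 kN
Load 2 — triangular load w₀=-17 kN/m (0→w₀ over full span):
  R_A = w₀L/6 = (-17)·10/6 = -85/3 kN
  R_B = w₀L/3 = (-17)·10/3 = -170/3 kN
Load 3 — applied couple M₀=6 kN·m at a=20/3 m (b=L-a=10/3):
  R_A = M₀/L = 6/10 = 3/5 kN
  R_B = -M₀/L = -6/10 = -3/5 kN
Superposition: R_A = -1766/15 kN, R_B = -2209/15 kN

R_A = -1766/15 kN, R_B = -2209/15 kN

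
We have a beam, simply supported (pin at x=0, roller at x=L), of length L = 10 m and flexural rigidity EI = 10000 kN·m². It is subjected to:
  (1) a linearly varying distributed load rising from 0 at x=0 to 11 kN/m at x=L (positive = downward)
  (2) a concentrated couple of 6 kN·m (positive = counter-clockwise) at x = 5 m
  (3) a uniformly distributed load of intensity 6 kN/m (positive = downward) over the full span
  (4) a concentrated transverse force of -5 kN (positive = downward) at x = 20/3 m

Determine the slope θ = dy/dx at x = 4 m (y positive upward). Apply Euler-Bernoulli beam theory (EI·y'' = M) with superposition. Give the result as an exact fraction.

θ(4) = -112831/8100000 rad

Load 1 — triangular load w₀=11 kN/m (0→w₀ over full span):
  θ_1 = -w₀(7L⁴-30L²x²+15x⁴)/(360LEI) = -11·(7·10⁴-30·10²·4²+15·4⁴)/(360·10·10000) = -3553/450000 rad
Load 2 — applied couple M₀=6 kN·m at a=5 m (b=L-a=5):
  θ_2 = (M₀x²/(2L)+C₁)/EI  [x≤a] with C₁=M₀(3b²-L²)/(6L)=-5/2 = (6·4²/(2·10)+(-5/2))/10000 = 23/100000 rad
Load 3 — uniform load w=6 kN/m over full span:
  θ_3 = -w(L³-6Lx²+4x³)/(24EI) = -6·(10³-6·10·4²+4·4³)/(24·10000) = -37/5000 rad
Load 4 — point force P=-5 kN at a=20/3 m (b=L-a=10/3):
  θ_4 = -Pb(L²-b²-3x²)/(6LEI)  [x≤a] = -(-5)·(10/3)·(10²-(10/3)²-3·4²)/(6·10·10000) = 23/20250 rad
Superposition: θ = Σ θ_i = -112831/8100000 rad ≈ -0.013930 rad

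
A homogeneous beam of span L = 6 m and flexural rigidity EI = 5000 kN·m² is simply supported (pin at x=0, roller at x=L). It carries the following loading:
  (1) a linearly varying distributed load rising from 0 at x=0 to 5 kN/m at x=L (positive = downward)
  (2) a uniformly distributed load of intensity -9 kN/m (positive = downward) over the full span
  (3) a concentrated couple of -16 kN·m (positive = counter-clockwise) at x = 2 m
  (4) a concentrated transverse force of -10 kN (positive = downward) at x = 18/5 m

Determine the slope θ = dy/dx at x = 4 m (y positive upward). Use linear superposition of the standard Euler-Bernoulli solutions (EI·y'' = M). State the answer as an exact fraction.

θ(4) = -973/140625 rad

Load 1 — triangular load w₀=5 kN/m (0→w₀ over full span):
  θ_1 = -w₀(7L⁴-30L²x²+15x⁴)/(360LEI) = -5·(7·6⁴-30·6²·4²+15·4⁴)/(360·6·5000) = 91/45000 rad
Load 2 — uniform load w=-9 kN/m over full span:
  θ_2 = -w(L³-6Lx²+4x³)/(24EI) = -(-9)·(6³-6·6·4²+4·4³)/(24·5000) = -39/5000 rad
Load 3 — applied couple M₀=-16 kN·m at a=2 m (b=L-a=4):
  θ_3 = (M₀x²/(2L)-M₀(x-a)+C₁)/EI  [x>a] with C₁=M₀(3b²-L²)/(6L)=-16/3 = ((-16)·4²/(2·6)-(-16)·(4-2)+(-16/3))/5000 = 2/1875 rad
Load 4 — point force P=-10 kN at a=18/5 m (b=L-a=12/5):
  θ_4 = -Pa(2L²-6Lx+3x²+a²)/(6LEI)  [x>a] = -(-10)·(18/5)·(2·6²-6·6·4+3·4²+(18/5)²)/(6·6·5000) = -69/31250 rad
Superposition: θ = Σ θ_i = -973/140625 rad ≈ -0.006919 rad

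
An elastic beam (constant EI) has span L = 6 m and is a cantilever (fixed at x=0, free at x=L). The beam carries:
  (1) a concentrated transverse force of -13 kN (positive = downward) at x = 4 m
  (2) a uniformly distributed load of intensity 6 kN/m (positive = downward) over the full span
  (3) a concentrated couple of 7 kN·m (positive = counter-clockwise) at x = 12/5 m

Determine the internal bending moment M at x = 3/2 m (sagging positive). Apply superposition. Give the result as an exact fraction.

M(3/2) = -85/4 kN·m

Load 1 — point force P=-13 kN at a=4 m (b=L-a=2):
  M_1 = -P(a-x)  [x≤a] = -(-13)·(4-(3/2)) = 65/2 kN·m
Load 2 — uniform load w=6 kN/m over full span:
  M_2 = -w(L-x)²/2 = -6·(6-(3/2))²/2 = -243/4 kN·m
Load 3 — applied couple M₀=7 kN·m at a=12/5 m (b=L-a=18/5):
  M_3 = M₀  [x≤a] = 7 = 7 kN·m
Superposition: M = Σ M_i = -85/4 kN·m ≈ -21.250000 kN·m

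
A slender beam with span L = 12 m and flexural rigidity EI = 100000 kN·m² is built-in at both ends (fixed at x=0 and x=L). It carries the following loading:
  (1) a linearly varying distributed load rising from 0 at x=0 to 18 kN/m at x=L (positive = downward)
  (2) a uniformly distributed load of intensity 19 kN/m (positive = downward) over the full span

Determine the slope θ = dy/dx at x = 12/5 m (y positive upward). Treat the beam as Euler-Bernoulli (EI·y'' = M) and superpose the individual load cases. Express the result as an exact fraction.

θ(12/5) = -7398/1953125 rad

Load 1 — triangular load w₀=18 kN/m (0→w₀ over full span):
  θ_1 = -w₀(2x(L-x)(L-2x)(x+2L)+x²(L-x)²)/(120LEI) = -18·(2·(12/5)·(12-(12/5))·(12-2·(12/5))·((12/5)+2·12)+(12/5)²·(12-(12/5))²)/(120·12·100000) = -2268/1953125 rad
Load 2 — uniform load w=19 kN/m over full span:
  θ_2 = -wx(L-x)(L-2x)/(12EI) = -19·(12/5)·(12-(12/5))·(12-2·(12/5))/(12·100000) = -1026/390625 rad
Superposition: θ = Σ θ_i = -7398/1953125 rad ≈ -0.003788 rad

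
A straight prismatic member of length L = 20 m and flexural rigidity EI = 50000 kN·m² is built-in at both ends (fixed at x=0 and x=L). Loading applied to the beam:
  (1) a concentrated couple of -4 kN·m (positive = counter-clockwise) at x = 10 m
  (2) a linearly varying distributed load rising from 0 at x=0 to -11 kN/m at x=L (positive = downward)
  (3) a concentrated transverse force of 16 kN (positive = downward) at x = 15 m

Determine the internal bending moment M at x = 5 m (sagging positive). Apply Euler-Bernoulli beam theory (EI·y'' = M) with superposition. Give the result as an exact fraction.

M(5) = -79/8 kN·m

Load 1 — applied couple M₀=-4 kN·m at a=10 m (b=L-a=10):
  M_1 = R_Ax - M_A  [x≤a] with R_A=-3/10, M_A=-1 = (-3/10)·5 - (-1) = -1/2 kN·m
Load 2 — triangular load w₀=-11 kN/m (0→w₀ over full span):
  M_2 = 3w₀Lx/20 - w₀L²/30 - w₀x³/(6L) = 3·(-11)·20·5/20 - (-11)·20²/30 - (-11)·5³/(6·20) = -55/8 kN·m
Load 3 — point force P=16 kN at a=15 m (b=L-a=5):
  M_3 = Pb²(3a+b)x/L³ - Pab²/L²  [x≤a] = 16·5²·(3·15+5)·5/20³ - 16·15·5²/20² = -5/2 kN·m
Superposition: M = Σ M_i = -79/8 kN·m ≈ -9.875000 kN·m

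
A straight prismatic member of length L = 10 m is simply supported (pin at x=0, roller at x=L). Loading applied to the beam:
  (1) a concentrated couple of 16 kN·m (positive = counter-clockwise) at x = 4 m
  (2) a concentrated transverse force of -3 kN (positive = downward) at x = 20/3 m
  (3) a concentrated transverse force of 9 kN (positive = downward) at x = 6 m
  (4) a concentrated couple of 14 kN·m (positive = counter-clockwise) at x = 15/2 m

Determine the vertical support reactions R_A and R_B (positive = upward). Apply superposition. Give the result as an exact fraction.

R_A = 28/5 kN, R_B = 2/5 kN

Load 1 — applied couple M₀=16 kN·m at a=4 m (b=L-a=6):
  R_A = M₀/L = 16/10 = 8/5 kN
  R_B = -M₀/L = -16/10 = -8/5 kN
Load 2 — point force P=-3 kN at a=20/3 m (b=L-a=10/3):
  R_A = Pb/L = (-3)·(10/3)/10 = -1 kN
  R_B = Pa/L = (-3)·(20/3)/10 = -2 kN
Load 3 — point force P=9 kN at a=6 m (b=L-a=4):
  R_A = Pb/L = 9·4/10 = 18/5 kN
  R_B = Pa/L = 9·6/10 = 27/5 kN
Load 4 — applied couple M₀=14 kN·m at a=15/2 m (b=L-a=5/2):
  R_A = M₀/L = 14/10 = 7/5 kN
  R_B = -M₀/L = -14/10 = -7/5 kN
Superposition: R_A = 28/5 kN, R_B = 2/5 kN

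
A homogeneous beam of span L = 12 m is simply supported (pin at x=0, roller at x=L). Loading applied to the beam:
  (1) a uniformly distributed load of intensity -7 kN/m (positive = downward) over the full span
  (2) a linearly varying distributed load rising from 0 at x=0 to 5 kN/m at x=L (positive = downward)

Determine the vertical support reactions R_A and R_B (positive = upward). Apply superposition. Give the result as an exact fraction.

R_A = -32 kN, R_B = -22 kN

Load 1 — uniform load w=-7 kN/m over full span:
  R_A = wL/2 = (-7)·12/2 = -42 kN
  R_B = wL/2 = (-7)·12/2 = -42 kN
Load 2 — triangular load w₀=5 kN/m (0→w₀ over full span):
  R_A = w₀L/6 = 5·12/6 = 10 kN
  R_B = w₀L/3 = 5·12/3 = 20 kN
Superposition: R_A = -32 kN, R_B = -22 kN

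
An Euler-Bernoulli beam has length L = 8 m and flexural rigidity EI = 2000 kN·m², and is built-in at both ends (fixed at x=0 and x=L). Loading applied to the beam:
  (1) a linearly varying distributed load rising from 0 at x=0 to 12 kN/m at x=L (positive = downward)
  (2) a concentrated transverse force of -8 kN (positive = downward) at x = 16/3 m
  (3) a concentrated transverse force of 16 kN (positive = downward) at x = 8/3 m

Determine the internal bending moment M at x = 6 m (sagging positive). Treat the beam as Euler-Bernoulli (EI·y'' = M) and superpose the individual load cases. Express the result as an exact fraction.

Load 1 — triangular load w₀=12 kN/m (0→w₀ over full span):
  M_1 = 3w₀Lx/20 - w₀L²/30 - w₀x³/(6L) = 3·12·8·6/20 - 12·8²/30 - 12·6³/(6·8) = 34/5 kN·m
Load 2 — point force P=-8 kN at a=16/3 m (b=L-a=8/3):
  M_2 = Pa²(a+3b)(L-x)/L³ - Pa²b/L²  [x>a] = (-8)·(16/3)²·((16/3)+3·(8/3))·(8-6)/8³ - (-8)·(16/3)²·(8/3)/8² = -64/27 kN·m
Load 3 — point force P=16 kN at a=8/3 m (b=L-a=16/3):
  M_3 = Pa²(a+3b)(L-x)/L³ - Pa²b/L²  [x>a] = 16·(8/3)²·((8/3)+3·(16/3))·(8-6)/8³ - 16·(8/3)²·(16/3)/8² = -32/27 kN·m
Superposition: M = Σ M_i = 146/45 kN·m ≈ 3.244444 kN·m

M(6) = 146/45 kN·m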